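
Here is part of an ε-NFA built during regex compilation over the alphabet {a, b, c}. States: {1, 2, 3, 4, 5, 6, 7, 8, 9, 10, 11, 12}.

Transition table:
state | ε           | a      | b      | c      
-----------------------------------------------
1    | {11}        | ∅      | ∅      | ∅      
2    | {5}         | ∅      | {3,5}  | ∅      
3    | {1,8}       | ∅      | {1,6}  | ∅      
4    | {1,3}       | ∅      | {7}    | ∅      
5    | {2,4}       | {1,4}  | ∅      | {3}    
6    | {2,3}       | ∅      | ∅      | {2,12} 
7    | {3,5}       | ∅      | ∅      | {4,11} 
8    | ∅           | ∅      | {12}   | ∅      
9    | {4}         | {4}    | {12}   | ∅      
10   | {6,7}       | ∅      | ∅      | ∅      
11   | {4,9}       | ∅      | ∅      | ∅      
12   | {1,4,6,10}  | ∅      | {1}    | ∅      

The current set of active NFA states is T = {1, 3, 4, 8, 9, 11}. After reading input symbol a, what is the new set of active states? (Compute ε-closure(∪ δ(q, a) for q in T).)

9 on a → {4}.
No a-transition from 1, 3, 4, 8, 11.
Union after reading a: {4}.
Now take the ε-closure:
From 4 via ε: add 1, 3.
From 1 via ε: add 11.
From 3 via ε: add 8.
From 11 via ε: add 9.
No new states can be added; the closed set is {1, 3, 4, 8, 9, 11}.

{1, 3, 4, 8, 9, 11}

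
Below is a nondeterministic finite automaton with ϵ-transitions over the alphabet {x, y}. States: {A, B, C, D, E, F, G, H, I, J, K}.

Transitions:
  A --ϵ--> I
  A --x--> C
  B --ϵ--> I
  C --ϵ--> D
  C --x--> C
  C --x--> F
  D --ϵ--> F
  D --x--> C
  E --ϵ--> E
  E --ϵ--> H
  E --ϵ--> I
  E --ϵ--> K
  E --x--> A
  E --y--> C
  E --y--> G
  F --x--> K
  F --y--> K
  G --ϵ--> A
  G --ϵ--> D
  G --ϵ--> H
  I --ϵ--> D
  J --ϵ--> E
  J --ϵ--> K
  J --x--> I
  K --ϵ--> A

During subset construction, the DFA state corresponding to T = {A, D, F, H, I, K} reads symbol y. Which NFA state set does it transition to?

{A, D, F, I, K}

F on y → {K}.
No y-transition from A, D, H, I, K.
Union after reading y: {K}.
Now take the ϵ-closure:
From K via ϵ: add A.
From A via ϵ: add I.
From I via ϵ: add D.
From D via ϵ: add F.
No new states can be added; the closed set is {A, D, F, I, K}.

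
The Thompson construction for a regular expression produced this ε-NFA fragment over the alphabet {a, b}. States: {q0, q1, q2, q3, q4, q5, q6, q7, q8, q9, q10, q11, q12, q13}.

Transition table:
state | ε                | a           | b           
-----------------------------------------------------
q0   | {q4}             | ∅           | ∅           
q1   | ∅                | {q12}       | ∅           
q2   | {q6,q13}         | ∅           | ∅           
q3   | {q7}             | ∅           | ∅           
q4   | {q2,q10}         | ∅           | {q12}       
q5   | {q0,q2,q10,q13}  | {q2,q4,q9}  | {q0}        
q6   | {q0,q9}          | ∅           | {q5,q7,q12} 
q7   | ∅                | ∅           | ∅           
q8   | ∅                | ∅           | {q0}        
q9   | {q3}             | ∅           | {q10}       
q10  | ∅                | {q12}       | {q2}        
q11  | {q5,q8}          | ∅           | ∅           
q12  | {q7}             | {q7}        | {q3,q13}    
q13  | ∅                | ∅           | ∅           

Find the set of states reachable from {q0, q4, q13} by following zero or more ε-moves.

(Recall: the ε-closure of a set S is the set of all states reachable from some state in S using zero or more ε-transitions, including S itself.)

{q0, q2, q3, q4, q6, q7, q9, q10, q13}

Start with {q0, q4, q13}.
From q4 via ε: add q2, q10.
From q2 via ε: add q6.
From q6 via ε: add q9.
From q9 via ε: add q3.
From q3 via ε: add q7.
No new states can be added; the closed set is {q0, q2, q3, q4, q6, q7, q9, q10, q13}.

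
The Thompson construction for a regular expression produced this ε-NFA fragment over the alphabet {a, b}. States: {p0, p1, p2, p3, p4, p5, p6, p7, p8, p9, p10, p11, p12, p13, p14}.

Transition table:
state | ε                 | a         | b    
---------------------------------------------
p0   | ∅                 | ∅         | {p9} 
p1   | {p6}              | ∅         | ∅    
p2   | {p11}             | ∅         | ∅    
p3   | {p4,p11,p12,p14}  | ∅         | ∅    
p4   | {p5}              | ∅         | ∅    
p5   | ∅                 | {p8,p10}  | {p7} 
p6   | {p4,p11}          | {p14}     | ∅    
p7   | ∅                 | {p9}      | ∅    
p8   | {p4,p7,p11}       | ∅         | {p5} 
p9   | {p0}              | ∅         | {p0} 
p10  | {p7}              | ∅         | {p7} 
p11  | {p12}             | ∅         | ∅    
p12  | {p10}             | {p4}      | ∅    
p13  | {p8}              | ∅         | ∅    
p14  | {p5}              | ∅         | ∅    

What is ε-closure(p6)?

Start with {p6}.
From p6 via ε: add p4, p11.
From p4 via ε: add p5.
From p11 via ε: add p12.
From p12 via ε: add p10.
From p10 via ε: add p7.
No new states can be added; the closed set is {p4, p5, p6, p7, p10, p11, p12}.

{p4, p5, p6, p7, p10, p11, p12}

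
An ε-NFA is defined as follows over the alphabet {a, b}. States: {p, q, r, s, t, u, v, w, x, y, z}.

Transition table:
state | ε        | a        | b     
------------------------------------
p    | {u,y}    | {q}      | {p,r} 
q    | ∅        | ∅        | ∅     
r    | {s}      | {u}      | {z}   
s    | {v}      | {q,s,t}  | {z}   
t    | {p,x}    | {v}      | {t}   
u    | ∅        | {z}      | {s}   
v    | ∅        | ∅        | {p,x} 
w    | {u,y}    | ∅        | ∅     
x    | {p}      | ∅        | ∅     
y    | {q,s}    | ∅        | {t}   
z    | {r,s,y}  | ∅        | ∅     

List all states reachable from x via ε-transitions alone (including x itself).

Start with {x}.
From x via ε: add p.
From p via ε: add u, y.
From y via ε: add q, s.
From s via ε: add v.
No new states can be added; the closed set is {p, q, s, u, v, x, y}.

{p, q, s, u, v, x, y}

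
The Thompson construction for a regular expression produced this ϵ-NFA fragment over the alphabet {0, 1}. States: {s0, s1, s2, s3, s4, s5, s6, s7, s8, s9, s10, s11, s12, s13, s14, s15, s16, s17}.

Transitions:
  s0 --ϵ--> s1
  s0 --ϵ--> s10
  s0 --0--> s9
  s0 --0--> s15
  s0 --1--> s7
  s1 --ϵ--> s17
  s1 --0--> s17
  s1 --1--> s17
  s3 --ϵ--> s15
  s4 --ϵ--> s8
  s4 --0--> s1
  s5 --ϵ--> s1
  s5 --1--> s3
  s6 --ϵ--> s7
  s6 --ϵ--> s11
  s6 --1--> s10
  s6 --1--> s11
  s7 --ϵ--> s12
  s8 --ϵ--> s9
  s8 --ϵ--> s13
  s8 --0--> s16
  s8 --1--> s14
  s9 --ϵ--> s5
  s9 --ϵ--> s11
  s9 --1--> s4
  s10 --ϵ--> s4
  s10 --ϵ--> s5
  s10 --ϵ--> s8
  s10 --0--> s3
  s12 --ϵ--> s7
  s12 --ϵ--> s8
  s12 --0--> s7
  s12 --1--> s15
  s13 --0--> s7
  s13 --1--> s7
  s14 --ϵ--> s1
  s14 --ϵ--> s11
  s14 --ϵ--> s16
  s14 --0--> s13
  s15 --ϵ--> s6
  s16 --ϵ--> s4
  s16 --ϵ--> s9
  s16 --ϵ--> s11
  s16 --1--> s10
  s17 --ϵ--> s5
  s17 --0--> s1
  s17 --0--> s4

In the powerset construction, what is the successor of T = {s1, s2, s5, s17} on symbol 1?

{s1, s3, s5, s6, s7, s8, s9, s11, s12, s13, s15, s17}

s1 on 1 → {s17}.
s5 on 1 → {s3}.
No 1-transition from s2, s17.
Union after reading 1: {s3, s17}.
Now take the ϵ-closure:
From s3 via ϵ: add s15.
From s17 via ϵ: add s5.
From s5 via ϵ: add s1.
From s15 via ϵ: add s6.
From s6 via ϵ: add s7, s11.
From s7 via ϵ: add s12.
From s12 via ϵ: add s8.
From s8 via ϵ: add s9, s13.
No new states can be added; the closed set is {s1, s3, s5, s6, s7, s8, s9, s11, s12, s13, s15, s17}.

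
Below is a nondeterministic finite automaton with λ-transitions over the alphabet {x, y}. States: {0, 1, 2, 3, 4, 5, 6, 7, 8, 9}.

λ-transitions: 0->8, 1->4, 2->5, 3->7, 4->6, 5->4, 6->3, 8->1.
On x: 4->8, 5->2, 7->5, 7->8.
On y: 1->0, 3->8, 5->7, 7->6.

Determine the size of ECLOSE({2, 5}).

Start with {2, 5}.
From 5 via λ: add 4.
From 4 via λ: add 6.
From 6 via λ: add 3.
From 3 via λ: add 7.
λ-closure = {2, 3, 4, 5, 6, 7}, which has 6 states.

6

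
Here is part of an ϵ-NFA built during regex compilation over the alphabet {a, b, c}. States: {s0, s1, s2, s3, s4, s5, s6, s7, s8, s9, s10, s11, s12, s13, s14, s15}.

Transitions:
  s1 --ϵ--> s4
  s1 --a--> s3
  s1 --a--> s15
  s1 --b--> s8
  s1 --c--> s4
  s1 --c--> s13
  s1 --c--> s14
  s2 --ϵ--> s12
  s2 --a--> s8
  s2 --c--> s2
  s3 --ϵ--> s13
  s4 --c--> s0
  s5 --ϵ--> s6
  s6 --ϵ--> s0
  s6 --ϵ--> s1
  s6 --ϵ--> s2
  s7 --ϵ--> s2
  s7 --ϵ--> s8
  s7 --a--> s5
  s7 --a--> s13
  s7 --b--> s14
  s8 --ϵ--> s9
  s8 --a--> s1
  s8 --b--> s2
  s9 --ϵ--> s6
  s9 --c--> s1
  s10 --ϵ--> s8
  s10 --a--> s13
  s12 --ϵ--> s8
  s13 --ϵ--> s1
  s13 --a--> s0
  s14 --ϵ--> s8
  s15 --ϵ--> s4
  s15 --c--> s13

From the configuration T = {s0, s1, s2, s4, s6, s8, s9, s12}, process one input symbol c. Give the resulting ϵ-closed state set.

s1 on c → {s4, s13, s14}.
s2 on c → {s2}.
s4 on c → {s0}.
s9 on c → {s1}.
No c-transition from s0, s6, s8, s12.
Union after reading c: {s0, s1, s2, s4, s13, s14}.
Now take the ϵ-closure:
From s2 via ϵ: add s12.
From s14 via ϵ: add s8.
From s8 via ϵ: add s9.
From s9 via ϵ: add s6.
No new states can be added; the closed set is {s0, s1, s2, s4, s6, s8, s9, s12, s13, s14}.

{s0, s1, s2, s4, s6, s8, s9, s12, s13, s14}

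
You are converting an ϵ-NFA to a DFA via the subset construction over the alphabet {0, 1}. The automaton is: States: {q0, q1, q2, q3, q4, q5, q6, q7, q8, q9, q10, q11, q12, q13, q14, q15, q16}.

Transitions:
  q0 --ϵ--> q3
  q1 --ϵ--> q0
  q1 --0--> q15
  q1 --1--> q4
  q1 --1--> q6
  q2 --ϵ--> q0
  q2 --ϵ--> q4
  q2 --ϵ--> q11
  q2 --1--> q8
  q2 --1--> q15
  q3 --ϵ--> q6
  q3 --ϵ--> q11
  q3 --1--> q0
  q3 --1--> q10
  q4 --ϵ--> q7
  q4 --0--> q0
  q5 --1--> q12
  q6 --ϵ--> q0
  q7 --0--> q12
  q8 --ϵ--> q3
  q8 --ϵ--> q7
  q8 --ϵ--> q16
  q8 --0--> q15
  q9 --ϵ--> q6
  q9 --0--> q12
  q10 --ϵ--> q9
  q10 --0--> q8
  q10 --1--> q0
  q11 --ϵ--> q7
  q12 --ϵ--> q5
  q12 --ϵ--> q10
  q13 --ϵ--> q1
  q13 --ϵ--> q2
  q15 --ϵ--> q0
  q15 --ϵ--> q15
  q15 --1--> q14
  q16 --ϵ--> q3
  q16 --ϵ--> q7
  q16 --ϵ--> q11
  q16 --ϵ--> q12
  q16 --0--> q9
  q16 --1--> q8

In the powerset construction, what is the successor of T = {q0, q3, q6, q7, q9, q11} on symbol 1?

q3 on 1 → {q0, q10}.
No 1-transition from q0, q6, q7, q9, q11.
Union after reading 1: {q0, q10}.
Now take the ϵ-closure:
From q0 via ϵ: add q3.
From q10 via ϵ: add q9.
From q3 via ϵ: add q6, q11.
From q11 via ϵ: add q7.
No new states can be added; the closed set is {q0, q3, q6, q7, q9, q10, q11}.

{q0, q3, q6, q7, q9, q10, q11}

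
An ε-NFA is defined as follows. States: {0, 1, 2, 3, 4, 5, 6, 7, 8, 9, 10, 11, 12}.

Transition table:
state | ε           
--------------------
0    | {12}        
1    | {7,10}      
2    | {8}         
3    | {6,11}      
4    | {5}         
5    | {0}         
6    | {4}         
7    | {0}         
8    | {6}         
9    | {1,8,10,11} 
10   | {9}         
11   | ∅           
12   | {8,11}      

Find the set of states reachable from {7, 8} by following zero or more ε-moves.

Start with {7, 8}.
From 7 via ε: add 0.
From 8 via ε: add 6.
From 0 via ε: add 12.
From 6 via ε: add 4.
From 4 via ε: add 5.
From 12 via ε: add 11.
No new states can be added; the closed set is {0, 4, 5, 6, 7, 8, 11, 12}.

{0, 4, 5, 6, 7, 8, 11, 12}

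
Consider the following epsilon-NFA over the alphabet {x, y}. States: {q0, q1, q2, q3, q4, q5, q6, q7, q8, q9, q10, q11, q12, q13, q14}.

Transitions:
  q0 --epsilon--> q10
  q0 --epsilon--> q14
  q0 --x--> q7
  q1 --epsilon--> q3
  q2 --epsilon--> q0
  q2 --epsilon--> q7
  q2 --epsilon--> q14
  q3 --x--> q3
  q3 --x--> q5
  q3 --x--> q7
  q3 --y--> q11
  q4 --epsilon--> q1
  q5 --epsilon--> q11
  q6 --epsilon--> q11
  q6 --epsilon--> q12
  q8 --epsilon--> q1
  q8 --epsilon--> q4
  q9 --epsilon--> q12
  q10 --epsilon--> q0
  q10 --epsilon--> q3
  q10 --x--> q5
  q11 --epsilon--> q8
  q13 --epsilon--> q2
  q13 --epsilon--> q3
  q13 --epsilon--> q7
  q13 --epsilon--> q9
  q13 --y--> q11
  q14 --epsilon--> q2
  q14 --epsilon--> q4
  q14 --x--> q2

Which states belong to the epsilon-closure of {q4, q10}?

{q0, q1, q2, q3, q4, q7, q10, q14}

Start with {q4, q10}.
From q4 via epsilon: add q1.
From q10 via epsilon: add q0, q3.
From q0 via epsilon: add q14.
From q14 via epsilon: add q2.
From q2 via epsilon: add q7.
No new states can be added; the closed set is {q0, q1, q2, q3, q4, q7, q10, q14}.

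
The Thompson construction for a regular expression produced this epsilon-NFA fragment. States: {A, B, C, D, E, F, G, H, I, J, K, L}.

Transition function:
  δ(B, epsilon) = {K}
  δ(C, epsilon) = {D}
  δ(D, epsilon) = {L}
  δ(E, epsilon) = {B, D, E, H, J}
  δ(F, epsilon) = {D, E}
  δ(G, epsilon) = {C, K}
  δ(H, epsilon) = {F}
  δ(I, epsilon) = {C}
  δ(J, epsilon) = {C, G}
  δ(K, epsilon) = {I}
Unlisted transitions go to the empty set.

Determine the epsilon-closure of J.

Start with {J}.
From J via epsilon: add C, G.
From C via epsilon: add D.
From G via epsilon: add K.
From D via epsilon: add L.
From K via epsilon: add I.
No new states can be added; the closed set is {C, D, G, I, J, K, L}.

{C, D, G, I, J, K, L}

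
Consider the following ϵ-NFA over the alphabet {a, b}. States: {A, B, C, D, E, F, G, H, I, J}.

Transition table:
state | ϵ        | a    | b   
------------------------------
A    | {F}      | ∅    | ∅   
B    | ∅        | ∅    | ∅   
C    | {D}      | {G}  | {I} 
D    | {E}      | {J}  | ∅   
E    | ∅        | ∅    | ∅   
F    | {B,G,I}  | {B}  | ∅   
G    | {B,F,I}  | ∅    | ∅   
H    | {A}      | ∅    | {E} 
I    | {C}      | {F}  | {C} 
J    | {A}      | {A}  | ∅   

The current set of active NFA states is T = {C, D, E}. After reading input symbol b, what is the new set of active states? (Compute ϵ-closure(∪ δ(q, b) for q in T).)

C on b → {I}.
No b-transition from D, E.
Union after reading b: {I}.
Now take the ϵ-closure:
From I via ϵ: add C.
From C via ϵ: add D.
From D via ϵ: add E.
No new states can be added; the closed set is {C, D, E, I}.

{C, D, E, I}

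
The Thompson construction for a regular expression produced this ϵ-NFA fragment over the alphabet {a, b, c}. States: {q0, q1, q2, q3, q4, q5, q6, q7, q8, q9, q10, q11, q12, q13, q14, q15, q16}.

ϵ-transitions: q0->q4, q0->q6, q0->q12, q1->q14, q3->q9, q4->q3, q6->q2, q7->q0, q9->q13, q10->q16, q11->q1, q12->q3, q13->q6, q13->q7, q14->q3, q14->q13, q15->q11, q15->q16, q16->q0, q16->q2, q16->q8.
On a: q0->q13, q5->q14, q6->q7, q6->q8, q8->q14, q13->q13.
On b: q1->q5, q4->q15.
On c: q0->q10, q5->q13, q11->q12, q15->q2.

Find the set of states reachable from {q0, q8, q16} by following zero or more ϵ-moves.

Start with {q0, q8, q16}.
From q0 via ϵ: add q4, q6, q12.
From q16 via ϵ: add q2.
From q4 via ϵ: add q3.
From q3 via ϵ: add q9.
From q9 via ϵ: add q13.
From q13 via ϵ: add q7.
No new states can be added; the closed set is {q0, q2, q3, q4, q6, q7, q8, q9, q12, q13, q16}.

{q0, q2, q3, q4, q6, q7, q8, q9, q12, q13, q16}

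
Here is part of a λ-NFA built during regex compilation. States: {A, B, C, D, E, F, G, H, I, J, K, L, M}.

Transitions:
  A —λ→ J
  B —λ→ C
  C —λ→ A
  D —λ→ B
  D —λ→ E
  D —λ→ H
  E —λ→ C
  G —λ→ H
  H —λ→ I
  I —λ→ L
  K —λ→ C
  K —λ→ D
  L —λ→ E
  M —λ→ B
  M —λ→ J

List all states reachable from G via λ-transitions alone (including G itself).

{A, C, E, G, H, I, J, L}

Start with {G}.
From G via λ: add H.
From H via λ: add I.
From I via λ: add L.
From L via λ: add E.
From E via λ: add C.
From C via λ: add A.
From A via λ: add J.
No new states can be added; the closed set is {A, C, E, G, H, I, J, L}.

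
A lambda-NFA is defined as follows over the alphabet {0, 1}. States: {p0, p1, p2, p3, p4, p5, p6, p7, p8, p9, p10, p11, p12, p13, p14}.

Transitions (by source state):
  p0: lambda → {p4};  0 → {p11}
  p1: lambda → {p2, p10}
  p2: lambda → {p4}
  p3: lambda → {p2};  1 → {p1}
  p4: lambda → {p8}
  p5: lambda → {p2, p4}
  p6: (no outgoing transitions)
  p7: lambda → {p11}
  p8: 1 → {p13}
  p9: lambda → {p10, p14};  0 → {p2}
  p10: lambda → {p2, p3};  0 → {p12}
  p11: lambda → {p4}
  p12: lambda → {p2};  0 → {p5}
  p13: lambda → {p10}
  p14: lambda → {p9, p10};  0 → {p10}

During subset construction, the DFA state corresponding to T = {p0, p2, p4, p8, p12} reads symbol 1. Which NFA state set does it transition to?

{p2, p3, p4, p8, p10, p13}

p8 on 1 → {p13}.
No 1-transition from p0, p2, p4, p12.
Union after reading 1: {p13}.
Now take the lambda-closure:
From p13 via lambda: add p10.
From p10 via lambda: add p2, p3.
From p2 via lambda: add p4.
From p4 via lambda: add p8.
No new states can be added; the closed set is {p2, p3, p4, p8, p10, p13}.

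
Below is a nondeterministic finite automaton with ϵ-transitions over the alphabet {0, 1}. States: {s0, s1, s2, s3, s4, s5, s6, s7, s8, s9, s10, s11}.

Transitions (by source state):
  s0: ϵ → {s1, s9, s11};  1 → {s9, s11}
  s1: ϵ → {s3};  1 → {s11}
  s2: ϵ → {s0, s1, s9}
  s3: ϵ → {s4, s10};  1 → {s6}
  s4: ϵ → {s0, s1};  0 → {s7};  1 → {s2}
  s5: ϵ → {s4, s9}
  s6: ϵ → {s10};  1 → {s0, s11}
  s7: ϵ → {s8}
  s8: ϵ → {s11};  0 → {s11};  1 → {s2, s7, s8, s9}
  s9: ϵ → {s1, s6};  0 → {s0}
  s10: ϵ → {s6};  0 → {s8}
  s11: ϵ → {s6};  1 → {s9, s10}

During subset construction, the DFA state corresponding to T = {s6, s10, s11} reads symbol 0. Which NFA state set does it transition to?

{s6, s8, s10, s11}

s10 on 0 → {s8}.
No 0-transition from s6, s11.
Union after reading 0: {s8}.
Now take the ϵ-closure:
From s8 via ϵ: add s11.
From s11 via ϵ: add s6.
From s6 via ϵ: add s10.
No new states can be added; the closed set is {s6, s8, s10, s11}.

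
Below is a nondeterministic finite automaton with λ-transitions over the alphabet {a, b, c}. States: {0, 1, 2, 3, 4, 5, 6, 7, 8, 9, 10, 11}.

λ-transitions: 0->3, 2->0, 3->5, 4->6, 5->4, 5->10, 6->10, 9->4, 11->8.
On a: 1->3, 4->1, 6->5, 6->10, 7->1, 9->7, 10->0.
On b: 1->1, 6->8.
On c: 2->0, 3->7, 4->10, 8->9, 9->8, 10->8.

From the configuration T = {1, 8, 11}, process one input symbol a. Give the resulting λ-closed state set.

{3, 4, 5, 6, 10}

1 on a → {3}.
No a-transition from 8, 11.
Union after reading a: {3}.
Now take the λ-closure:
From 3 via λ: add 5.
From 5 via λ: add 4, 10.
From 4 via λ: add 6.
No new states can be added; the closed set is {3, 4, 5, 6, 10}.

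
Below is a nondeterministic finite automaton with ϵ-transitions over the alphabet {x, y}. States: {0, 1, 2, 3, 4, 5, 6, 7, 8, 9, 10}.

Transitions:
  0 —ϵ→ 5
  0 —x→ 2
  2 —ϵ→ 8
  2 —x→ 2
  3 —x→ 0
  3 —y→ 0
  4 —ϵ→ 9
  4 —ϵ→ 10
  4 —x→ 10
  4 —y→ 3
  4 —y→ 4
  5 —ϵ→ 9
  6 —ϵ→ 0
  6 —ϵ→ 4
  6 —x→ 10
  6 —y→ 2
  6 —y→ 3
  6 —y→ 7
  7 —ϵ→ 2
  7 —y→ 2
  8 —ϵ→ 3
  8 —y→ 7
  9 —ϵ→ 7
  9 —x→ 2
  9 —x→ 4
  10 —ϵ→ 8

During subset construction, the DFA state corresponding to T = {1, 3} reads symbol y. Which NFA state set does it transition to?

{0, 2, 3, 5, 7, 8, 9}

3 on y → {0}.
No y-transition from 1.
Union after reading y: {0}.
Now take the ϵ-closure:
From 0 via ϵ: add 5.
From 5 via ϵ: add 9.
From 9 via ϵ: add 7.
From 7 via ϵ: add 2.
From 2 via ϵ: add 8.
From 8 via ϵ: add 3.
No new states can be added; the closed set is {0, 2, 3, 5, 7, 8, 9}.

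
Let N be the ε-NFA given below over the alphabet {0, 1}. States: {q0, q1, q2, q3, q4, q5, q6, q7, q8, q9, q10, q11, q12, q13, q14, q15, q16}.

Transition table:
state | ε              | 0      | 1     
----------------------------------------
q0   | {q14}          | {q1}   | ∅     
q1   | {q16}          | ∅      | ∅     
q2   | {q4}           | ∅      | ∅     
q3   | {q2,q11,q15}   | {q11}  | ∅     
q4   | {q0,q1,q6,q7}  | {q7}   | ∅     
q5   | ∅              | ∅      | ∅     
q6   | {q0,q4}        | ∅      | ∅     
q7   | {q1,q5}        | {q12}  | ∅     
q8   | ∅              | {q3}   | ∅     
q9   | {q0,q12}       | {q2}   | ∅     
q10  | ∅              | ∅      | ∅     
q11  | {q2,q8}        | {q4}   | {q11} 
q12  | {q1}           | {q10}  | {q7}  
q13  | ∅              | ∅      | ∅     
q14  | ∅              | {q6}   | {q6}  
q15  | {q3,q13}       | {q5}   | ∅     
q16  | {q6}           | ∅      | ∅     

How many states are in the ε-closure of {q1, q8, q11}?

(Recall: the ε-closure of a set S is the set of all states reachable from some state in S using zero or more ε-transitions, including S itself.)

11

Start with {q1, q8, q11}.
From q1 via ε: add q16.
From q11 via ε: add q2.
From q2 via ε: add q4.
From q16 via ε: add q6.
From q4 via ε: add q0, q7.
From q0 via ε: add q14.
From q7 via ε: add q5.
ε-closure = {q0, q1, q2, q4, q5, q6, q7, q8, q11, q14, q16}, which has 11 states.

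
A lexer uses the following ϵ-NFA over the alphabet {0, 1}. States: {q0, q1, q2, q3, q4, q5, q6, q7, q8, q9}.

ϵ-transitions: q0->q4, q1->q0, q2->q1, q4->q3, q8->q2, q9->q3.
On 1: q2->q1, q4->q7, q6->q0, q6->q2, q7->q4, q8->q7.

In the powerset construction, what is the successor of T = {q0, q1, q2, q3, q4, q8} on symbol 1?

{q0, q1, q3, q4, q7}

q2 on 1 → {q1}.
q4 on 1 → {q7}.
q8 on 1 → {q7}.
No 1-transition from q0, q1, q3.
Union after reading 1: {q1, q7}.
Now take the ϵ-closure:
From q1 via ϵ: add q0.
From q0 via ϵ: add q4.
From q4 via ϵ: add q3.
No new states can be added; the closed set is {q0, q1, q3, q4, q7}.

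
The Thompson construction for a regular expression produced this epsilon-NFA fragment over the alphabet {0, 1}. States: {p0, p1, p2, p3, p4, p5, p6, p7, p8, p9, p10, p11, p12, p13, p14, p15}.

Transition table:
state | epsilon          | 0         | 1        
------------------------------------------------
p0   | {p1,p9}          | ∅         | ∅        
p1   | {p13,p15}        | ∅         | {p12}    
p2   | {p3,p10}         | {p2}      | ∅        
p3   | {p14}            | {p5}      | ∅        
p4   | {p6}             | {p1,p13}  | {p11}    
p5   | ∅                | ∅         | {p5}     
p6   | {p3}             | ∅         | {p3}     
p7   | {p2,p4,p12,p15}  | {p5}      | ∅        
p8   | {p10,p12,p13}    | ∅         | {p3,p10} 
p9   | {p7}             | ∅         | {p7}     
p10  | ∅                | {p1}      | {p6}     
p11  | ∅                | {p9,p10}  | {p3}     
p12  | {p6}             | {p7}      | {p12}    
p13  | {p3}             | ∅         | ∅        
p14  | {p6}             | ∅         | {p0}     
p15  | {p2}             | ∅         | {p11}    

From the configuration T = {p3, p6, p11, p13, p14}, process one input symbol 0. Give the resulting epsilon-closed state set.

p3 on 0 → {p5}.
p11 on 0 → {p9, p10}.
No 0-transition from p6, p13, p14.
Union after reading 0: {p5, p9, p10}.
Now take the epsilon-closure:
From p9 via epsilon: add p7.
From p7 via epsilon: add p2, p4, p12, p15.
From p2 via epsilon: add p3.
From p4 via epsilon: add p6.
From p3 via epsilon: add p14.
No new states can be added; the closed set is {p2, p3, p4, p5, p6, p7, p9, p10, p12, p14, p15}.

{p2, p3, p4, p5, p6, p7, p9, p10, p12, p14, p15}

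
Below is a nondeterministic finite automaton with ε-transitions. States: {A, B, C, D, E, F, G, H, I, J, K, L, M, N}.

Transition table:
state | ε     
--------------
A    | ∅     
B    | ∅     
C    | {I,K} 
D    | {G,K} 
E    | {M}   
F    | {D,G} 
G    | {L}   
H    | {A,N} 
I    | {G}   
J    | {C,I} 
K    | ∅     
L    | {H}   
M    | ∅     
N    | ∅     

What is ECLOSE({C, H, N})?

{A, C, G, H, I, K, L, N}

Start with {C, H, N}.
From C via ε: add I, K.
From H via ε: add A.
From I via ε: add G.
From G via ε: add L.
No new states can be added; the closed set is {A, C, G, H, I, K, L, N}.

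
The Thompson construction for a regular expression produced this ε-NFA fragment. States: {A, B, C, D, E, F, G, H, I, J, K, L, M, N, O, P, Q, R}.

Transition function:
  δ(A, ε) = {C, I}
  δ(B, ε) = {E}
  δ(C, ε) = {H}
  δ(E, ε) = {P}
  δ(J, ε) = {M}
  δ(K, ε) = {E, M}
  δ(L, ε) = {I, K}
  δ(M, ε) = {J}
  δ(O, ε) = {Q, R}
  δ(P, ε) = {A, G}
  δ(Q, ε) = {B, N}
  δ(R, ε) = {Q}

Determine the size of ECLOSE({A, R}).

11

Start with {A, R}.
From A via ε: add C, I.
From R via ε: add Q.
From C via ε: add H.
From Q via ε: add B, N.
From B via ε: add E.
From E via ε: add P.
From P via ε: add G.
ε-closure = {A, B, C, E, G, H, I, N, P, Q, R}, which has 11 states.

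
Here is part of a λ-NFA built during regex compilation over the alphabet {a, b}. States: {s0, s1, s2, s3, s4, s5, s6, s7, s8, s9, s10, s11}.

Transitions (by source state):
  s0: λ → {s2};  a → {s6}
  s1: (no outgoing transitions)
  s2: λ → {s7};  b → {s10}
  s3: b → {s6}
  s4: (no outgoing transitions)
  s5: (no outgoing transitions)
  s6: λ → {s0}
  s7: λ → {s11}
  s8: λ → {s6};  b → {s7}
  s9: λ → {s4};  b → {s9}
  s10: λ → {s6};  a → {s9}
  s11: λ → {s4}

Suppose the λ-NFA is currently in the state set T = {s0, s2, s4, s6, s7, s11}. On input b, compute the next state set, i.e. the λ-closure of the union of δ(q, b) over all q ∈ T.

s2 on b → {s10}.
No b-transition from s0, s4, s6, s7, s11.
Union after reading b: {s10}.
Now take the λ-closure:
From s10 via λ: add s6.
From s6 via λ: add s0.
From s0 via λ: add s2.
From s2 via λ: add s7.
From s7 via λ: add s11.
From s11 via λ: add s4.
No new states can be added; the closed set is {s0, s2, s4, s6, s7, s10, s11}.

{s0, s2, s4, s6, s7, s10, s11}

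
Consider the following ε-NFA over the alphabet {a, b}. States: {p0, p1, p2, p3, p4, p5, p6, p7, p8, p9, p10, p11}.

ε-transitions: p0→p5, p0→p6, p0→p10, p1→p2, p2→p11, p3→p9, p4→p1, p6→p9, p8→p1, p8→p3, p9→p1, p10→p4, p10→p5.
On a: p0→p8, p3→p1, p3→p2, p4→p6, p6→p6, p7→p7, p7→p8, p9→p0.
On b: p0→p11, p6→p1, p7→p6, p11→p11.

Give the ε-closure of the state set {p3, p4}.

Start with {p3, p4}.
From p3 via ε: add p9.
From p4 via ε: add p1.
From p1 via ε: add p2.
From p2 via ε: add p11.
No new states can be added; the closed set is {p1, p2, p3, p4, p9, p11}.

{p1, p2, p3, p4, p9, p11}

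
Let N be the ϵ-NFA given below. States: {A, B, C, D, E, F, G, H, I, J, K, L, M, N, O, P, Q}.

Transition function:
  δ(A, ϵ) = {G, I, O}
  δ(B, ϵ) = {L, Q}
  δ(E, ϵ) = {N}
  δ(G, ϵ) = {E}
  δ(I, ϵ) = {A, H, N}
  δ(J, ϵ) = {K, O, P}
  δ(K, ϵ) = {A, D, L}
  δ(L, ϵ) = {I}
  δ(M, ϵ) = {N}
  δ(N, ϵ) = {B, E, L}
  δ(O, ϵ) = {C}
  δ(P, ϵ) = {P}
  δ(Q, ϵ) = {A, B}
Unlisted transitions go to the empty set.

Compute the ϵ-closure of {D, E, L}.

Start with {D, E, L}.
From E via ϵ: add N.
From L via ϵ: add I.
From I via ϵ: add A, H.
From N via ϵ: add B.
From A via ϵ: add G, O.
From B via ϵ: add Q.
From O via ϵ: add C.
No new states can be added; the closed set is {A, B, C, D, E, G, H, I, L, N, O, Q}.

{A, B, C, D, E, G, H, I, L, N, O, Q}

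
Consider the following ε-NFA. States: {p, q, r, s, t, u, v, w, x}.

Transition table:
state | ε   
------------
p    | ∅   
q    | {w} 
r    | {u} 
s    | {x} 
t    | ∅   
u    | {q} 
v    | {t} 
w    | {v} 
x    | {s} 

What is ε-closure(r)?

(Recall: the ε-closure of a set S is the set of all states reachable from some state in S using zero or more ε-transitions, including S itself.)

Start with {r}.
From r via ε: add u.
From u via ε: add q.
From q via ε: add w.
From w via ε: add v.
From v via ε: add t.
No new states can be added; the closed set is {q, r, t, u, v, w}.

{q, r, t, u, v, w}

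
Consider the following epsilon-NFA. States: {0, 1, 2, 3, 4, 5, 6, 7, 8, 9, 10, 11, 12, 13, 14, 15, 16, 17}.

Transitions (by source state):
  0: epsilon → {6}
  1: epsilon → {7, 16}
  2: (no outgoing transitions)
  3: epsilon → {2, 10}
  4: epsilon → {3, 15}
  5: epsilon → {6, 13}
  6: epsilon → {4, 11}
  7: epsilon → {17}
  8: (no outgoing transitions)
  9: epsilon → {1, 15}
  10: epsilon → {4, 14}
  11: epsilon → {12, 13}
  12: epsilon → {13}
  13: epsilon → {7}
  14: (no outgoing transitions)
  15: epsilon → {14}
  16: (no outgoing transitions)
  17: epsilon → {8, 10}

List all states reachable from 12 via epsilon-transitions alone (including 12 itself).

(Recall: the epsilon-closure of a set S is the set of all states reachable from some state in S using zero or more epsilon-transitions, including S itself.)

{2, 3, 4, 7, 8, 10, 12, 13, 14, 15, 17}

Start with {12}.
From 12 via epsilon: add 13.
From 13 via epsilon: add 7.
From 7 via epsilon: add 17.
From 17 via epsilon: add 8, 10.
From 10 via epsilon: add 4, 14.
From 4 via epsilon: add 3, 15.
From 3 via epsilon: add 2.
No new states can be added; the closed set is {2, 3, 4, 7, 8, 10, 12, 13, 14, 15, 17}.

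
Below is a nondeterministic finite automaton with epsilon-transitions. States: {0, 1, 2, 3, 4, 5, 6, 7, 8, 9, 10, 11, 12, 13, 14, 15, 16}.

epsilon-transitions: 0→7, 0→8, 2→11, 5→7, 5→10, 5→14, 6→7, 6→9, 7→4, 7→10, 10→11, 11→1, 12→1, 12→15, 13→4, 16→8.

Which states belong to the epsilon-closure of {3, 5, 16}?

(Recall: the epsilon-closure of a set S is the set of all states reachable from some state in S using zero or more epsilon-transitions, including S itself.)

{1, 3, 4, 5, 7, 8, 10, 11, 14, 16}

Start with {3, 5, 16}.
From 5 via epsilon: add 7, 10, 14.
From 16 via epsilon: add 8.
From 7 via epsilon: add 4.
From 10 via epsilon: add 11.
From 11 via epsilon: add 1.
No new states can be added; the closed set is {1, 3, 4, 5, 7, 8, 10, 11, 14, 16}.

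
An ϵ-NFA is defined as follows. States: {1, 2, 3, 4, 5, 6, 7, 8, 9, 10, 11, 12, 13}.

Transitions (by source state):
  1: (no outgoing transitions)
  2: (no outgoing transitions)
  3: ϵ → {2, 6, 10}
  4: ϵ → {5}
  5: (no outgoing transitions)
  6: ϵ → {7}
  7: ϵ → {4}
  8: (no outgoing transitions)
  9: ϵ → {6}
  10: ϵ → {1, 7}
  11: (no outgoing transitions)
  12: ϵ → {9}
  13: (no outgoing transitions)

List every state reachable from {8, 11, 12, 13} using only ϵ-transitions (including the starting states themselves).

Start with {8, 11, 12, 13}.
From 12 via ϵ: add 9.
From 9 via ϵ: add 6.
From 6 via ϵ: add 7.
From 7 via ϵ: add 4.
From 4 via ϵ: add 5.
No new states can be added; the closed set is {4, 5, 6, 7, 8, 9, 11, 12, 13}.

{4, 5, 6, 7, 8, 9, 11, 12, 13}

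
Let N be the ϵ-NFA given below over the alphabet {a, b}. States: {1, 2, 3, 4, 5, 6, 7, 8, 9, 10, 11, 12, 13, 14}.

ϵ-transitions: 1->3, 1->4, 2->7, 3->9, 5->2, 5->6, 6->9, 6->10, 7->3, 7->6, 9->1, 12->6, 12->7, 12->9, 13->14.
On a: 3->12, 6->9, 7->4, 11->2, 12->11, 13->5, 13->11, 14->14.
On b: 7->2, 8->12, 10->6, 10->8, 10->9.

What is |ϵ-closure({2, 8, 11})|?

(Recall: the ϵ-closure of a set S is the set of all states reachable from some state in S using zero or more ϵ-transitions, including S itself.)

10

Start with {2, 8, 11}.
From 2 via ϵ: add 7.
From 7 via ϵ: add 3, 6.
From 3 via ϵ: add 9.
From 6 via ϵ: add 10.
From 9 via ϵ: add 1.
From 1 via ϵ: add 4.
ϵ-closure = {1, 2, 3, 4, 6, 7, 8, 9, 10, 11}, which has 10 states.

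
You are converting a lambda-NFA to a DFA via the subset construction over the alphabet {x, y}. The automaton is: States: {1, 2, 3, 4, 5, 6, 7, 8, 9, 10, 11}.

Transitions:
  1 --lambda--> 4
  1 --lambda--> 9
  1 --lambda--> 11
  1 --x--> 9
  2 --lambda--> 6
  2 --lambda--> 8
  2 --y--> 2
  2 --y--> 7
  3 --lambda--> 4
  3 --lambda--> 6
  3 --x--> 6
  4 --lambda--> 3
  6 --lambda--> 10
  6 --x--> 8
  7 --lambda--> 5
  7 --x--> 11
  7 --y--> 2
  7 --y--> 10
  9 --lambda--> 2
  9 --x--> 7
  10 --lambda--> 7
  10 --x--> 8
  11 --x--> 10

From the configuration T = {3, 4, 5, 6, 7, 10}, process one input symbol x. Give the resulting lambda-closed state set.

3 on x → {6}.
6 on x → {8}.
7 on x → {11}.
10 on x → {8}.
No x-transition from 4, 5.
Union after reading x: {6, 8, 11}.
Now take the lambda-closure:
From 6 via lambda: add 10.
From 10 via lambda: add 7.
From 7 via lambda: add 5.
No new states can be added; the closed set is {5, 6, 7, 8, 10, 11}.

{5, 6, 7, 8, 10, 11}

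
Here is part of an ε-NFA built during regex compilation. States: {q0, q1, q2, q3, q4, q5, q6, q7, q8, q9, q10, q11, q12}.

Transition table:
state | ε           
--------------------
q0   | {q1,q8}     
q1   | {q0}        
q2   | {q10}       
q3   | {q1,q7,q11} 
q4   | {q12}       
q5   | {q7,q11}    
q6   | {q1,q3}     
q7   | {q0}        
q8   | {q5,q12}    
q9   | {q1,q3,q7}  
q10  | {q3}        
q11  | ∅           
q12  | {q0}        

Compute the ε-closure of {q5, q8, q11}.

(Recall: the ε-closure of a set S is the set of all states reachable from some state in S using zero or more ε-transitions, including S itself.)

{q0, q1, q5, q7, q8, q11, q12}

Start with {q5, q8, q11}.
From q5 via ε: add q7.
From q8 via ε: add q12.
From q7 via ε: add q0.
From q0 via ε: add q1.
No new states can be added; the closed set is {q0, q1, q5, q7, q8, q11, q12}.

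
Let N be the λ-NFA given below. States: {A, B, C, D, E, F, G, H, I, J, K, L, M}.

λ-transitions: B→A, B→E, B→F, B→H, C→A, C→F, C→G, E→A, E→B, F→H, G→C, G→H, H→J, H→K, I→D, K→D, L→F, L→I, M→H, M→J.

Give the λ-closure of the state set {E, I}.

Start with {E, I}.
From E via λ: add A, B.
From I via λ: add D.
From B via λ: add F, H.
From H via λ: add J, K.
No new states can be added; the closed set is {A, B, D, E, F, H, I, J, K}.

{A, B, D, E, F, H, I, J, K}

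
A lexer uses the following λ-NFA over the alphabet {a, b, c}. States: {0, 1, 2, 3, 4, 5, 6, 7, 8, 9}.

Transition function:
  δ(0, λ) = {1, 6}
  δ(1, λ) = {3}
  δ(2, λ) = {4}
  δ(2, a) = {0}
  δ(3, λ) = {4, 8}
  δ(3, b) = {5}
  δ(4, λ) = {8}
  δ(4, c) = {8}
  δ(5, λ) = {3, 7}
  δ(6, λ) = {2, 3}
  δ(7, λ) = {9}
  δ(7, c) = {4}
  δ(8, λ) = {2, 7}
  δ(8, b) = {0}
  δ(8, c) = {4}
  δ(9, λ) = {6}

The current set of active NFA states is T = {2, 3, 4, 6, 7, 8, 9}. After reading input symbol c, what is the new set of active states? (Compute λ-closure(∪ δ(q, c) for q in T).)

{2, 3, 4, 6, 7, 8, 9}

4 on c → {8}.
7 on c → {4}.
8 on c → {4}.
No c-transition from 2, 3, 6, 9.
Union after reading c: {4, 8}.
Now take the λ-closure:
From 8 via λ: add 2, 7.
From 7 via λ: add 9.
From 9 via λ: add 6.
From 6 via λ: add 3.
No new states can be added; the closed set is {2, 3, 4, 6, 7, 8, 9}.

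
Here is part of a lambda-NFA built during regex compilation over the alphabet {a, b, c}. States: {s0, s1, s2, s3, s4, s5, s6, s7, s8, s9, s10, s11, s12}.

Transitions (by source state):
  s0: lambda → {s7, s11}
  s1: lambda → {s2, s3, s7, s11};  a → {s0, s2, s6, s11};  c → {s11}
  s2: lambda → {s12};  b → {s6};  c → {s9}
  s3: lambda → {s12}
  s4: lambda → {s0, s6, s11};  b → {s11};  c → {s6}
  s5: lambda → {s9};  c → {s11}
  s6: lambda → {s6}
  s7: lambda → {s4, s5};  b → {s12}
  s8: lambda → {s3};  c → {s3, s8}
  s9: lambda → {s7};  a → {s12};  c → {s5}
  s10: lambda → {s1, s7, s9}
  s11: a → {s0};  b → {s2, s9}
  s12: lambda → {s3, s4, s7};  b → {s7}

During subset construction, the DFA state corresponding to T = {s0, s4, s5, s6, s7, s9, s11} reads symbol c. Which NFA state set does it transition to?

{s0, s4, s5, s6, s7, s9, s11}

s4 on c → {s6}.
s5 on c → {s11}.
s9 on c → {s5}.
No c-transition from s0, s6, s7, s11.
Union after reading c: {s5, s6, s11}.
Now take the lambda-closure:
From s5 via lambda: add s9.
From s9 via lambda: add s7.
From s7 via lambda: add s4.
From s4 via lambda: add s0.
No new states can be added; the closed set is {s0, s4, s5, s6, s7, s9, s11}.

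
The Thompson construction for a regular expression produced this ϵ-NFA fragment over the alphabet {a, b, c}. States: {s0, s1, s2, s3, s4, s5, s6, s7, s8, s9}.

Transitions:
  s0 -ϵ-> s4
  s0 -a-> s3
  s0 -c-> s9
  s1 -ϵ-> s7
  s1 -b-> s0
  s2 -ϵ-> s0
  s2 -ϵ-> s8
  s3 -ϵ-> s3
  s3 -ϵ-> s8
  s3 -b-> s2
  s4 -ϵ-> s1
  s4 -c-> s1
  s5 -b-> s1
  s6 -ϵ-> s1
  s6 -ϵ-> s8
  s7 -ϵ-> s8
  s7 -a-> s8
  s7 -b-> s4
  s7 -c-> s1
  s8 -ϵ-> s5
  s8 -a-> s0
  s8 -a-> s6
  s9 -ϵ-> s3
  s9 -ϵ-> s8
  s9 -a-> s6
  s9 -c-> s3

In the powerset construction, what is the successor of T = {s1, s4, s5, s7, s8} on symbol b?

s1 on b → {s0}.
s5 on b → {s1}.
s7 on b → {s4}.
No b-transition from s4, s8.
Union after reading b: {s0, s1, s4}.
Now take the ϵ-closure:
From s1 via ϵ: add s7.
From s7 via ϵ: add s8.
From s8 via ϵ: add s5.
No new states can be added; the closed set is {s0, s1, s4, s5, s7, s8}.

{s0, s1, s4, s5, s7, s8}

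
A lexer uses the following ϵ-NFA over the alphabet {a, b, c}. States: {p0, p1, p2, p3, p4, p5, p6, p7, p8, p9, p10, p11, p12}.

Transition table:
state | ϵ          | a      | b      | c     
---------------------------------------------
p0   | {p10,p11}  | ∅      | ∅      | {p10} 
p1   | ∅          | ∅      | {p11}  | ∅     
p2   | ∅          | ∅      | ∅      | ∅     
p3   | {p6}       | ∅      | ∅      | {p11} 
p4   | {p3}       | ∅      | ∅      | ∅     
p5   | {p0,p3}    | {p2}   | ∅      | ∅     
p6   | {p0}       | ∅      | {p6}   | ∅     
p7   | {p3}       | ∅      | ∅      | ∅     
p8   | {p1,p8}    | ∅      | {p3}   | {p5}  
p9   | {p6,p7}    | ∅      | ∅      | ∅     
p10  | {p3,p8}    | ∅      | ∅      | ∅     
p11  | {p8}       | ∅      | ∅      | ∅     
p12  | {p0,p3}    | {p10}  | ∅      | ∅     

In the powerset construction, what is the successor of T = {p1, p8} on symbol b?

p1 on b → {p11}.
p8 on b → {p3}.
Union after reading b: {p3, p11}.
Now take the ϵ-closure:
From p3 via ϵ: add p6.
From p11 via ϵ: add p8.
From p6 via ϵ: add p0.
From p8 via ϵ: add p1.
From p0 via ϵ: add p10.
No new states can be added; the closed set is {p0, p1, p3, p6, p8, p10, p11}.

{p0, p1, p3, p6, p8, p10, p11}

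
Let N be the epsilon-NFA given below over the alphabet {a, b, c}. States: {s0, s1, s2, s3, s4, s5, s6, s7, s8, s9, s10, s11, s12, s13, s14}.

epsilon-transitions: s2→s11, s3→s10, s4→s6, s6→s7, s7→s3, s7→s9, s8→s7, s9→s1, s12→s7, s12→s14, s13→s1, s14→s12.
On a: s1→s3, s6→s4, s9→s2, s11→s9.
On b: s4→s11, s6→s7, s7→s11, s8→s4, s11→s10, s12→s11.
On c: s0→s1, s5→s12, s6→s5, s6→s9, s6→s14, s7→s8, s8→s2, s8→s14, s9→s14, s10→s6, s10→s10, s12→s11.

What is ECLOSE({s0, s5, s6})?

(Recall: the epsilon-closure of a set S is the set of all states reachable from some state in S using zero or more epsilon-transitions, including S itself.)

{s0, s1, s3, s5, s6, s7, s9, s10}

Start with {s0, s5, s6}.
From s6 via epsilon: add s7.
From s7 via epsilon: add s3, s9.
From s3 via epsilon: add s10.
From s9 via epsilon: add s1.
No new states can be added; the closed set is {s0, s1, s3, s5, s6, s7, s9, s10}.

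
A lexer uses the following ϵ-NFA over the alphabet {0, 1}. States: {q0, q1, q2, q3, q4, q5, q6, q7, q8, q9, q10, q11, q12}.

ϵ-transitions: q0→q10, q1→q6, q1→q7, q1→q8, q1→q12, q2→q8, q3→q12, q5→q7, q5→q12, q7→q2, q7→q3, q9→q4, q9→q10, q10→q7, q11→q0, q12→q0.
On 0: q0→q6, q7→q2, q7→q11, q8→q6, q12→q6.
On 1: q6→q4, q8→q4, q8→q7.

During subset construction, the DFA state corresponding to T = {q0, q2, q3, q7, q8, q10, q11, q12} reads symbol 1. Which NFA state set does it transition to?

q8 on 1 → {q4, q7}.
No 1-transition from q0, q2, q3, q7, q10, q11, q12.
Union after reading 1: {q4, q7}.
Now take the ϵ-closure:
From q7 via ϵ: add q2, q3.
From q2 via ϵ: add q8.
From q3 via ϵ: add q12.
From q12 via ϵ: add q0.
From q0 via ϵ: add q10.
No new states can be added; the closed set is {q0, q2, q3, q4, q7, q8, q10, q12}.

{q0, q2, q3, q4, q7, q8, q10, q12}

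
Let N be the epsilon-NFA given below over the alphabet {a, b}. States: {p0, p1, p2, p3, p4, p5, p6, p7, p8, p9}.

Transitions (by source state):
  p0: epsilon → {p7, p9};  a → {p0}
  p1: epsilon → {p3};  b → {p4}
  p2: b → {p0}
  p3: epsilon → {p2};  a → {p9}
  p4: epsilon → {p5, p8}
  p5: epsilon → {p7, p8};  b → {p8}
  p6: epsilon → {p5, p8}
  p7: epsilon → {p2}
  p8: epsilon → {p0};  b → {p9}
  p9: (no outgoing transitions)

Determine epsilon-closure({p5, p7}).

Start with {p5, p7}.
From p5 via epsilon: add p8.
From p7 via epsilon: add p2.
From p8 via epsilon: add p0.
From p0 via epsilon: add p9.
No new states can be added; the closed set is {p0, p2, p5, p7, p8, p9}.

{p0, p2, p5, p7, p8, p9}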